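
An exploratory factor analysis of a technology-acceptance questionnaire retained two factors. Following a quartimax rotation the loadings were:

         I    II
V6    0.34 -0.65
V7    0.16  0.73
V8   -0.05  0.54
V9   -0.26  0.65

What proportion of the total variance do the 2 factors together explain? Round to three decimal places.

0.470

SS loadings by factor: 0.2113, 1.6695; total = 1.8808.
Total variance with 4 standardized items is 4, so the solution explains 1.8808/4 = 0.4702.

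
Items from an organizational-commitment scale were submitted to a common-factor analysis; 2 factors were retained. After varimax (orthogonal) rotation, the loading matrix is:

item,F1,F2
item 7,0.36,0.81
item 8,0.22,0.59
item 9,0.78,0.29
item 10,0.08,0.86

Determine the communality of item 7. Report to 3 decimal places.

h² = 0.36² + 0.81² = 0.1296 + 0.6561 = 0.7857

0.786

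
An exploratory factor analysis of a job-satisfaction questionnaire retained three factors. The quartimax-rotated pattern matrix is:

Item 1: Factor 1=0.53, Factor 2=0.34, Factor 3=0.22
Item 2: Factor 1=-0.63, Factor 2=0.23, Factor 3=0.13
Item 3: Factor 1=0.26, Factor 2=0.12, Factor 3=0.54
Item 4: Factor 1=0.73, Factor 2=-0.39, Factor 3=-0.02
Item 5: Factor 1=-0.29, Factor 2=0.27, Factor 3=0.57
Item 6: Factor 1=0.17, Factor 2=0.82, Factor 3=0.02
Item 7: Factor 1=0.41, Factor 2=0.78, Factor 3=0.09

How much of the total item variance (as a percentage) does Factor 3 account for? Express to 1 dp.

9.9%

SS loadings for Factor 3 = 0.22² + 0.13² + 0.54² + (-0.02)² + 0.57² + 0.02² + 0.09² = 0.6907
With 7 standardized items, total variance = 7. Proportion = 0.6907/7 = 0.0987 → 9.87%.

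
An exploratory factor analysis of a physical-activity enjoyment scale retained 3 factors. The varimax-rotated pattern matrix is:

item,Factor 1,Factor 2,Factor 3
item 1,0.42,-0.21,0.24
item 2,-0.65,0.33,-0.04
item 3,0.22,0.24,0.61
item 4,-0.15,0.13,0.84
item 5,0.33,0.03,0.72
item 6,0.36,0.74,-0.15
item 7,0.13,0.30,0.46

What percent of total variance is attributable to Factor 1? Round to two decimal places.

13.22%

SS loadings for Factor 1 = 0.42² + (-0.65)² + 0.22² + (-0.15)² + 0.33² + 0.36² + 0.13² = 0.9252
With 7 standardized items, total variance = 7. Proportion = 0.9252/7 = 0.1322 → 13.22%.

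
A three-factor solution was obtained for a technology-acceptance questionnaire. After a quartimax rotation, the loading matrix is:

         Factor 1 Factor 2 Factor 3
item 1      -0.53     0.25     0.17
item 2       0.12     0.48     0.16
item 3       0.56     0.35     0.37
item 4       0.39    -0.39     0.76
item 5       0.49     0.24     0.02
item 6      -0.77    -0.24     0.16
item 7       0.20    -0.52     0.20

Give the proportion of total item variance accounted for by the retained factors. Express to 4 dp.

0.4889

Communalities: 0.3723, 0.2704, 0.5730, 0.8818, 0.2981, 0.6761, 0.3504; Σh² = 3.4221.
Total variance with 7 standardized items is 7, so the solution explains 3.4221/7 = 0.4889.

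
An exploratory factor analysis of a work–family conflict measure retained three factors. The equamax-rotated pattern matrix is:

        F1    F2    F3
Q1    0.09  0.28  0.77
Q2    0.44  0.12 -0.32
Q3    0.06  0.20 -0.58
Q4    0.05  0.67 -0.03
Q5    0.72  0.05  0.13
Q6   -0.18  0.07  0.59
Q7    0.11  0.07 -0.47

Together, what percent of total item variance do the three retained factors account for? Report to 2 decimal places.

SS loadings by factor: 0.7707, 0.5940, 1.6185; total = 2.9832.
Total variance with 7 standardized items is 7, so the solution explains 2.9832/7 = 0.4262 = 42.62%.

42.62%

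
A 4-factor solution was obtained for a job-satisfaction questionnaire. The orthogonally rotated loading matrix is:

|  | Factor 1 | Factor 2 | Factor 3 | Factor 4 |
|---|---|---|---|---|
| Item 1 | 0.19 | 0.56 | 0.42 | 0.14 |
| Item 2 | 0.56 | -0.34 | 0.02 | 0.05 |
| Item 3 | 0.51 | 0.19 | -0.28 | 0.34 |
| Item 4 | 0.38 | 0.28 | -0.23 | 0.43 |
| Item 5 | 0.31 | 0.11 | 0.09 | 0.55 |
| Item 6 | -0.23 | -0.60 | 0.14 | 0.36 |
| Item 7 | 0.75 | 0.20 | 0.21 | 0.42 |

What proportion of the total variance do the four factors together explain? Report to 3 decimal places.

0.533

Communalities: 0.5457, 0.4321, 0.4902, 0.4606, 0.4188, 0.5621, 0.8230; Σh² = 3.7325.
Total variance with 7 standardized items is 7, so the solution explains 3.7325/7 = 0.5332.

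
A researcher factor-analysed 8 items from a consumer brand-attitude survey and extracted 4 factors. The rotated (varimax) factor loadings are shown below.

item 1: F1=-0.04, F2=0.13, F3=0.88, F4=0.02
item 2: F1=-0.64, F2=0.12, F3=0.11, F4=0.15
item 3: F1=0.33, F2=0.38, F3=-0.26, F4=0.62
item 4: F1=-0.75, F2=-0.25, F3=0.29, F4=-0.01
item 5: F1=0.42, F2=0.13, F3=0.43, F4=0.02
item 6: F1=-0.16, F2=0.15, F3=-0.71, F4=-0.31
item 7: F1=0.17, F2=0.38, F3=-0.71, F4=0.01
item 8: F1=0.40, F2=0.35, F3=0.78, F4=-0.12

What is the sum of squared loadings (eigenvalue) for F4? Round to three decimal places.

SS loadings for F4 = 0.02² + 0.15² + 0.62² + (-0.01)² + 0.02² + (-0.31)² + 0.01² + (-0.12)² = 0.0004 + 0.0225 + 0.3844 + 0.0001 + 0.0004 + 0.0961 + 0.0001 + 0.0144 = 0.5184

0.518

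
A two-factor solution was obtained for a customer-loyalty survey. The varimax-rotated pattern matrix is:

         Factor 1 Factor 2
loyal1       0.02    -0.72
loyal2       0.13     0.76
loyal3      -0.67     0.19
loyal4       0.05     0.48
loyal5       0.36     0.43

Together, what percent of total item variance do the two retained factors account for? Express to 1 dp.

42.9%

SS loadings by factor: 0.5983, 1.5474; total = 2.1457.
Total variance with 5 standardized items is 5, so the solution explains 2.1457/5 = 0.4291 = 42.91%.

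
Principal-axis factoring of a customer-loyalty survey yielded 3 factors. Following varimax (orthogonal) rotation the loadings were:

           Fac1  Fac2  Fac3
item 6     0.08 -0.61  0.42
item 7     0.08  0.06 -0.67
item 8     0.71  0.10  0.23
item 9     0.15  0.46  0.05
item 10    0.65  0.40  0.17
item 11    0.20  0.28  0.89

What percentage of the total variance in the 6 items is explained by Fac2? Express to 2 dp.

13.93%

SS loadings for Fac2 = (-0.61)² + 0.06² + 0.10² + 0.46² + 0.40² + 0.28² = 0.8357
With 6 standardized items, total variance = 6. Proportion = 0.8357/6 = 0.1393 → 13.93%.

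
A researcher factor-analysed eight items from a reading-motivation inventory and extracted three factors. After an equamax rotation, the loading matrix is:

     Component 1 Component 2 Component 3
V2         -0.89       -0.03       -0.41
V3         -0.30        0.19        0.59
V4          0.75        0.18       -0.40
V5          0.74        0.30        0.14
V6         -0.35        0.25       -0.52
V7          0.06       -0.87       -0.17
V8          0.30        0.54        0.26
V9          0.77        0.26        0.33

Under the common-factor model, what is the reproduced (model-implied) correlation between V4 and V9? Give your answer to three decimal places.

r̂ = Σ λ_i·λ_j across factors = (0.75)(0.77) + (0.18)(0.26) + (-0.40)(0.33)
  = +0.5775 +0.0468 -0.1320 = 0.4923

0.492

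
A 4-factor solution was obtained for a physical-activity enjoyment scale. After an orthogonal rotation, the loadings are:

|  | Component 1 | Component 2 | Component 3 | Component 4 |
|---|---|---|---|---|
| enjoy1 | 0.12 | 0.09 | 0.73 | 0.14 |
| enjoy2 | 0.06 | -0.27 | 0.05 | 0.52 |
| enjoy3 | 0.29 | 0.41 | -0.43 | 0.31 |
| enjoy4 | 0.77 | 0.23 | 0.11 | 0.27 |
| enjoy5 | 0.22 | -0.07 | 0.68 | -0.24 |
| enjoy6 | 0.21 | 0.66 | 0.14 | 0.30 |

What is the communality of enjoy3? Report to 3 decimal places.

h² = 0.29² + 0.41² + (-0.43)² + 0.31² = 0.0841 + 0.1681 + 0.1849 + 0.0961 = 0.5332

0.533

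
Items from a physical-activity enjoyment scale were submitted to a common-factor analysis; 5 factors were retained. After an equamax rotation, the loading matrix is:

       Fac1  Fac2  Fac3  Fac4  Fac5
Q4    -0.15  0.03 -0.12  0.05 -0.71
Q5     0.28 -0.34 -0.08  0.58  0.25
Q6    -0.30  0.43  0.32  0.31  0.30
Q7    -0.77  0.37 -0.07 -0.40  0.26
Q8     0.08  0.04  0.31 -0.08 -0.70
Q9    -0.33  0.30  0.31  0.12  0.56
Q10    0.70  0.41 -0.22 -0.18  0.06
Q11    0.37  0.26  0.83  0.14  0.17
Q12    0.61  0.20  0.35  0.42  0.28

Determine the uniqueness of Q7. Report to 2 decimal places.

0.04

h² = (-0.77)² + 0.37² + (-0.07)² + (-0.40)² + 0.26² = 0.5929 + 0.1369 + 0.0049 + 0.1600 + 0.0676 = 0.9623
Uniqueness u² = 1 − h² = 1 − 0.9623 = 0.0377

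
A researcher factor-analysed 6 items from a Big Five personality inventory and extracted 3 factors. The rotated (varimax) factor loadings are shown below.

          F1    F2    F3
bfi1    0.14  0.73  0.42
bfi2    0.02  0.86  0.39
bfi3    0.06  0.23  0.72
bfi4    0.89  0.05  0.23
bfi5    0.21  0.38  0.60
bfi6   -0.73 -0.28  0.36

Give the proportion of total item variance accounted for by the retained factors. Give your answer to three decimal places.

0.722

Communalities: 0.7289, 0.8921, 0.5749, 0.8475, 0.5485, 0.7409; Σh² = 4.3328.
Total variance with 6 standardized items is 6, so the solution explains 4.3328/6 = 0.7221.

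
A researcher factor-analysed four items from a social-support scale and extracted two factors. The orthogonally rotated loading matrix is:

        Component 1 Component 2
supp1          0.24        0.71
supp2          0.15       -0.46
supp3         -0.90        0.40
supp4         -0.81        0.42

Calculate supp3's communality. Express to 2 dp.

h² = (-0.90)² + 0.40² = 0.8100 + 0.1600 = 0.9700

0.97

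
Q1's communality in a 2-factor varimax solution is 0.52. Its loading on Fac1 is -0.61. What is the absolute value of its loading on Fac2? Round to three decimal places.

0.385

Under orthogonal rotation h² = Σλ², so λ_Fac2² = h² − (0.3721) = 0.52 − 0.3721 = 0.1479.
|λ| = √0.1479 = 0.3846.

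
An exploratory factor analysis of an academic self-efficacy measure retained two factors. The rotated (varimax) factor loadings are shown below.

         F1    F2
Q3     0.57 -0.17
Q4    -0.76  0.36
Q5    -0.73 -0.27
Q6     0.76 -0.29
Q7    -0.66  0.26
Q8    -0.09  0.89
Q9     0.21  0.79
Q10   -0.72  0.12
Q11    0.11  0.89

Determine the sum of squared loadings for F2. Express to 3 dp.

2.606

SS loadings for F2 = (-0.17)² + 0.36² + (-0.27)² + (-0.29)² + 0.26² + 0.89² + 0.79² + 0.12² + 0.89² = 0.0289 + 0.1296 + 0.0729 + 0.0841 + 0.0676 + 0.7921 + 0.6241 + 0.0144 + 0.7921 = 2.6058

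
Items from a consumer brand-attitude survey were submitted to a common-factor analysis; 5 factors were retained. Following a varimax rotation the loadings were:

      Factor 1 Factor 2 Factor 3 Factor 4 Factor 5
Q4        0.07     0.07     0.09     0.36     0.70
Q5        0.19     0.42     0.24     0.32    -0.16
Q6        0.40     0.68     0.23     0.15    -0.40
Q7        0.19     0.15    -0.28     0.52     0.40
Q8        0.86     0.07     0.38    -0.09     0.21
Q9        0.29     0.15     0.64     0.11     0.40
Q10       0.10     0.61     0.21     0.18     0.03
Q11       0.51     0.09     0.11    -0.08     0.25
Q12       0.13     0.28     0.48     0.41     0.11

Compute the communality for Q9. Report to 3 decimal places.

h² = 0.29² + 0.15² + 0.64² + 0.11² + 0.40² = 0.0841 + 0.0225 + 0.4096 + 0.0121 + 0.1600 = 0.6883

0.688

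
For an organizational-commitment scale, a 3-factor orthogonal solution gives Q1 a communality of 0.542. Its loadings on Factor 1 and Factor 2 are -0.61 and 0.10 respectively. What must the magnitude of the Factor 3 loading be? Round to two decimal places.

0.40

Under orthogonal rotation h² = Σλ², so λ_Factor 3² = h² − (0.3821) = 0.542 − 0.3821 = 0.1599.
|λ| = √0.1599 = 0.3999.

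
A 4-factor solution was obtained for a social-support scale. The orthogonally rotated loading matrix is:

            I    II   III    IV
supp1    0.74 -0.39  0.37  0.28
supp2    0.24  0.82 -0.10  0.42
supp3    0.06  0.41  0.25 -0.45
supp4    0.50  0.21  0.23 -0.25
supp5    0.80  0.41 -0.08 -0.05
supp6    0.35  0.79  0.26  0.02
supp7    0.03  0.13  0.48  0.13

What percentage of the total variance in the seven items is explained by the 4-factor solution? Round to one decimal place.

65.3%

Communalities: 0.9150, 0.9164, 0.4367, 0.4095, 0.8170, 0.8146, 0.2651; Σh² = 4.5743.
Total variance with 7 standardized items is 7, so the solution explains 4.5743/7 = 0.6535 = 65.35%.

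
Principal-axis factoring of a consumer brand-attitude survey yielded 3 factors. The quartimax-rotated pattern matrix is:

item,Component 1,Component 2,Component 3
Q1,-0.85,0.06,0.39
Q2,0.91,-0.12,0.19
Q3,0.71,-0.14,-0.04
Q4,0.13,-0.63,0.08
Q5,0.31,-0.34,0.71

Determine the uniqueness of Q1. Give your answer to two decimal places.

h² = (-0.85)² + 0.06² + 0.39² = 0.7225 + 0.0036 + 0.1521 = 0.8782
Uniqueness u² = 1 − h² = 1 − 0.8782 = 0.1218

0.12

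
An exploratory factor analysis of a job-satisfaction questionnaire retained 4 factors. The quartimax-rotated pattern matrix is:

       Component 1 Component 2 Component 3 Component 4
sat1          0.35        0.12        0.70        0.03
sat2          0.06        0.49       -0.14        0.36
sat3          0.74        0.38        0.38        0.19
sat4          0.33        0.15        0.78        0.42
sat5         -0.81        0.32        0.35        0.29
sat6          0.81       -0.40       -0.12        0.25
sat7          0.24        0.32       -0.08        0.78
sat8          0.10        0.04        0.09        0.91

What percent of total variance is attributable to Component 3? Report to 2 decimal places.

SS loadings for Component 3 = 0.70² + (-0.14)² + 0.38² + 0.78² + 0.35² + (-0.12)² + (-0.08)² + 0.09² = 1.4138
With 8 standardized items, total variance = 8. Proportion = 1.4138/8 = 0.1767 → 17.67%.

17.67%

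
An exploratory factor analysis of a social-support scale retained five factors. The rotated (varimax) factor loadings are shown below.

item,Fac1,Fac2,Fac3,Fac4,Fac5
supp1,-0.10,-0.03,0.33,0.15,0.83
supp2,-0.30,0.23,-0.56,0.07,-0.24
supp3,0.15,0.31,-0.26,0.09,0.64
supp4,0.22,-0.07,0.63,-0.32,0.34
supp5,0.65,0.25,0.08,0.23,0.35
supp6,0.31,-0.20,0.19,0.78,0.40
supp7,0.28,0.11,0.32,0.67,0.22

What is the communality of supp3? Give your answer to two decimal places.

h² = 0.15² + 0.31² + (-0.26)² + 0.09² + 0.64² = 0.0225 + 0.0961 + 0.0676 + 0.0081 + 0.4096 = 0.6039

0.60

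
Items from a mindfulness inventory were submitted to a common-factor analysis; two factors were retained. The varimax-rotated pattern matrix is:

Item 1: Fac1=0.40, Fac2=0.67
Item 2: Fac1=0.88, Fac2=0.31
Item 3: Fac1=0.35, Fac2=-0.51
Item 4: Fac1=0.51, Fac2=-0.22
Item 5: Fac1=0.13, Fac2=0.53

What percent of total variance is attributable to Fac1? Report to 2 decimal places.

SS loadings for Fac1 = 0.40² + 0.88² + 0.35² + 0.51² + 0.13² = 1.3339
With 5 standardized items, total variance = 5. Proportion = 1.3339/5 = 0.2668 → 26.68%.

26.68%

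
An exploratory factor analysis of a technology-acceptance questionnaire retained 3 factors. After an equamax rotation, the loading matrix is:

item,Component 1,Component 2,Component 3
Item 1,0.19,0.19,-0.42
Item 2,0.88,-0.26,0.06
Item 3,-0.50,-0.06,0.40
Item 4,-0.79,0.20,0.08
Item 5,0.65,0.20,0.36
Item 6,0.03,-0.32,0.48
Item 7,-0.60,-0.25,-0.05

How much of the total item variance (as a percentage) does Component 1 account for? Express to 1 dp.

35.3%

SS loadings for Component 1 = 0.19² + 0.88² + (-0.50)² + (-0.79)² + 0.65² + 0.03² + (-0.60)² = 2.4680
With 7 standardized items, total variance = 7. Proportion = 2.4680/7 = 0.3526 → 35.26%.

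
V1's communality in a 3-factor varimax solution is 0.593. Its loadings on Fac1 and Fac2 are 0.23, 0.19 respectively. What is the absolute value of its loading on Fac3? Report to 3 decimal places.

0.710

Under orthogonal rotation h² = Σλ², so λ_Fac3² = h² − (0.0890) = 0.593 − 0.0890 = 0.5040.
|λ| = √0.5040 = 0.7099.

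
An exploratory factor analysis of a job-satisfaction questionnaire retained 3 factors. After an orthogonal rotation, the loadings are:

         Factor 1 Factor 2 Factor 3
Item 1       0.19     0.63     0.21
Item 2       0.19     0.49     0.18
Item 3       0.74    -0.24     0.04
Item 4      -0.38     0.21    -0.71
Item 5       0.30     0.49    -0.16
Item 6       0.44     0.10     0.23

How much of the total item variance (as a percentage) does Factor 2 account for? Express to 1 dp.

16.5%

SS loadings for Factor 2 = 0.63² + 0.49² + (-0.24)² + 0.21² + 0.49² + 0.10² = 0.9888
With 6 standardized items, total variance = 6. Proportion = 0.9888/6 = 0.1648 → 16.48%.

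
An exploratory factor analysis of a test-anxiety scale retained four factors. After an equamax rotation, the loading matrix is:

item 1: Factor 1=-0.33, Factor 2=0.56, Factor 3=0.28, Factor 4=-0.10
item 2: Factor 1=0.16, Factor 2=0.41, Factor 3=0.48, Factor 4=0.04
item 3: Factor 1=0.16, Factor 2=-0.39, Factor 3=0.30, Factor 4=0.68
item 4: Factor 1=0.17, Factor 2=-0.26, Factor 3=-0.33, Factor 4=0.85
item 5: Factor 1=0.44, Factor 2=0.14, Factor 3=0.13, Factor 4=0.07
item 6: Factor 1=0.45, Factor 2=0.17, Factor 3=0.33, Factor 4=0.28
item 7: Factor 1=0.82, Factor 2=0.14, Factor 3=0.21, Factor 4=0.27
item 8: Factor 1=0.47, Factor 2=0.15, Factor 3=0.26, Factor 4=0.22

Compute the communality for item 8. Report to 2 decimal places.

h² = 0.47² + 0.15² + 0.26² + 0.22² = 0.2209 + 0.0225 + 0.0676 + 0.0484 = 0.3594

0.36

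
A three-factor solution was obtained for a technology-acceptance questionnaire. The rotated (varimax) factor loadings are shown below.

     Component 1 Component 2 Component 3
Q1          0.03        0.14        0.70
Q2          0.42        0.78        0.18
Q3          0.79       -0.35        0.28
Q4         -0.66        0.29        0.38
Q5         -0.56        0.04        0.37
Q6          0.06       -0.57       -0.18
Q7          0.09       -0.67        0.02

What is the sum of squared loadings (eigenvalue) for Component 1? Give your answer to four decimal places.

1.5623

SS loadings for Component 1 = 0.03² + 0.42² + 0.79² + (-0.66)² + (-0.56)² + 0.06² + 0.09² = 0.0009 + 0.1764 + 0.6241 + 0.4356 + 0.3136 + 0.0036 + 0.0081 = 1.5623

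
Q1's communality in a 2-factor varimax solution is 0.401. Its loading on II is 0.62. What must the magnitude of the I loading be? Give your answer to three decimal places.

0.129

Under orthogonal rotation h² = Σλ², so λ_I² = h² − (0.3844) = 0.401 − 0.3844 = 0.0166.
|λ| = √0.0166 = 0.1288.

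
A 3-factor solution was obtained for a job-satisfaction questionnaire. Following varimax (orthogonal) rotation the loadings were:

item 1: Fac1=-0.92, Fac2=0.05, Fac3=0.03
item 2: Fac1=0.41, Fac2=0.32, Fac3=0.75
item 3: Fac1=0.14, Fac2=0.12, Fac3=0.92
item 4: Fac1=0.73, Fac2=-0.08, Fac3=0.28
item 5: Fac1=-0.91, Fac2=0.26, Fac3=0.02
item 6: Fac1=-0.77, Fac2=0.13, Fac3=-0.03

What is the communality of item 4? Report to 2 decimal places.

h² = 0.73² + (-0.08)² + 0.28² = 0.5329 + 0.0064 + 0.0784 = 0.6177

0.62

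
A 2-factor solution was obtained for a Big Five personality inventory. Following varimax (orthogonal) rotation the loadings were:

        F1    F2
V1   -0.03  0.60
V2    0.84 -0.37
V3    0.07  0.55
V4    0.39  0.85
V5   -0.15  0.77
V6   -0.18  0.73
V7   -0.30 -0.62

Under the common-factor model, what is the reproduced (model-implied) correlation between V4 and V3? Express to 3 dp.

0.495

r̂ = Σ λ_i·λ_j across factors = (0.39)(0.07) + (0.85)(0.55)
  = +0.0273 +0.4675 = 0.4948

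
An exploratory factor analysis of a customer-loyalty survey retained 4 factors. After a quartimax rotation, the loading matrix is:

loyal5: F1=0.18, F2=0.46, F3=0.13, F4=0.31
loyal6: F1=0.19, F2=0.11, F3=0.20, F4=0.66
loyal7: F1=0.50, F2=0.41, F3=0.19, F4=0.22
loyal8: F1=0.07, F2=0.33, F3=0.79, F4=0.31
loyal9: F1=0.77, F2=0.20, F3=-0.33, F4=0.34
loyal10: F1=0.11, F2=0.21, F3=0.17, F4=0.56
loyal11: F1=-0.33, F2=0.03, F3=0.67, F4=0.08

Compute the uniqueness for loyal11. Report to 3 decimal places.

h² = (-0.33)² + 0.03² + 0.67² + 0.08² = 0.1089 + 0.0009 + 0.4489 + 0.0064 = 0.5651
Uniqueness u² = 1 − h² = 1 − 0.5651 = 0.4349

0.435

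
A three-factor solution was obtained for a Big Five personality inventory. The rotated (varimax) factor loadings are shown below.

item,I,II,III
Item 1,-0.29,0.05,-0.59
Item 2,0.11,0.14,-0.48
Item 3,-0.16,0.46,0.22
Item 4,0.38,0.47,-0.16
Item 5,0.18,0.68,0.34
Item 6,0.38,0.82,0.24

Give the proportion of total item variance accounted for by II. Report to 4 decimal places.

0.2649

SS loadings for II = 0.05² + 0.14² + 0.46² + 0.47² + 0.68² + 0.82² = 1.5894
Proportion of variance = 1.5894 / 6 = 0.2649.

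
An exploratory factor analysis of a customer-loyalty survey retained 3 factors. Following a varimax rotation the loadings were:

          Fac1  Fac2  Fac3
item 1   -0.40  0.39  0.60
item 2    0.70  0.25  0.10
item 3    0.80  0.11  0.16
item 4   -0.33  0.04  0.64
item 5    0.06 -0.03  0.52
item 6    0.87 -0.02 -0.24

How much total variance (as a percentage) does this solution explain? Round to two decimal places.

58.70%

Communalities: 0.6721, 0.5625, 0.6777, 0.5201, 0.2749, 0.8149; Σh² = 3.5222.
Total variance with 6 standardized items is 6, so the solution explains 3.5222/6 = 0.5870 = 58.70%.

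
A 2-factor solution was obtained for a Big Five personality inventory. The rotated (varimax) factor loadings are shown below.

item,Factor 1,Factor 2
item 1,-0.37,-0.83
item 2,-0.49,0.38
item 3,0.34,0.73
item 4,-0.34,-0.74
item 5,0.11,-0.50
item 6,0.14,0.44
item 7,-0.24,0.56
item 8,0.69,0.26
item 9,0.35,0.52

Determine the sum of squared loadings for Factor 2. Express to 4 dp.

3.0090

SS loadings for Factor 2 = (-0.83)² + 0.38² + 0.73² + (-0.74)² + (-0.50)² + 0.44² + 0.56² + 0.26² + 0.52² = 0.6889 + 0.1444 + 0.5329 + 0.5476 + 0.2500 + 0.1936 + 0.3136 + 0.0676 + 0.2704 = 3.0090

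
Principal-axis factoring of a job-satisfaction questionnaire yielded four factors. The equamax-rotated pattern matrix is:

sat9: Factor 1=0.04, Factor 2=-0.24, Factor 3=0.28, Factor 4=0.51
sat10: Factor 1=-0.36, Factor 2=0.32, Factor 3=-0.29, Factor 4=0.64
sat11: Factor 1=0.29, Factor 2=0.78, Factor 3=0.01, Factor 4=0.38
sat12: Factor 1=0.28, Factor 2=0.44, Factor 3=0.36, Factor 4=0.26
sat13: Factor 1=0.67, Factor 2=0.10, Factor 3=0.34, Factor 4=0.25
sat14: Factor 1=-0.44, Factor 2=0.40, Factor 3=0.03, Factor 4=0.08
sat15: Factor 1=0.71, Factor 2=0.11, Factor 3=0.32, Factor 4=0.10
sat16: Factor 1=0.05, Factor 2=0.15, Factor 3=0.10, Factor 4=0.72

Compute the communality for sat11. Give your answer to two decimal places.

h² = 0.29² + 0.78² + 0.01² + 0.38² = 0.0841 + 0.6084 + 0.0001 + 0.1444 = 0.8370

0.84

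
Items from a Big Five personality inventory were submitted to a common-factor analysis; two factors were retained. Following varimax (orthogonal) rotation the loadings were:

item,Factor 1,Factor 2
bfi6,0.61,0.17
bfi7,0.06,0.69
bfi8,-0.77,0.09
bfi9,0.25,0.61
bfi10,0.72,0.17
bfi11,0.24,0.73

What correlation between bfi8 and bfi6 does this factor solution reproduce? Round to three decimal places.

-0.454

r̂ = Σ λ_i·λ_j across factors = (-0.77)(0.61) + (0.09)(0.17)
  = -0.4697 +0.0153 = -0.4544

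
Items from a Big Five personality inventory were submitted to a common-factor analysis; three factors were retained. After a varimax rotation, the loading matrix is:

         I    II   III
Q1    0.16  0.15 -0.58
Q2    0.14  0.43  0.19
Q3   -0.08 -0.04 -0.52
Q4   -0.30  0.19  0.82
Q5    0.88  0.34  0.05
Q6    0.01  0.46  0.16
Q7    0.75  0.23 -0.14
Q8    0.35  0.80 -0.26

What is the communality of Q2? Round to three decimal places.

h² = 0.14² + 0.43² + 0.19² = 0.0196 + 0.1849 + 0.0361 = 0.2406

0.241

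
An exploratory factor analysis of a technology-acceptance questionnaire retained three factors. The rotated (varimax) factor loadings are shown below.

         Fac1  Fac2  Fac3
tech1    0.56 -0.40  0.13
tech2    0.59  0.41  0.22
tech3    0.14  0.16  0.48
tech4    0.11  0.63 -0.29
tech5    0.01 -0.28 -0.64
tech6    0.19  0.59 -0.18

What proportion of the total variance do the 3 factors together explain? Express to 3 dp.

SS loadings by factor: 0.7296, 1.1771, 0.8218; total = 2.7285.
Total variance with 6 standardized items is 6, so the solution explains 2.7285/6 = 0.4548.

0.455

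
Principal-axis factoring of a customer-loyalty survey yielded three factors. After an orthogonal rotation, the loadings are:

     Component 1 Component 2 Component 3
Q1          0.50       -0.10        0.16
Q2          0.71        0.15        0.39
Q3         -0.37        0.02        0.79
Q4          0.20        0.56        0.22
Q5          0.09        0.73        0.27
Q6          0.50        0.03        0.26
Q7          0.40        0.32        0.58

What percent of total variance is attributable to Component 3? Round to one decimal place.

19.0%

SS loadings for Component 3 = 0.16² + 0.39² + 0.79² + 0.22² + 0.27² + 0.26² + 0.58² = 1.3271
With 7 standardized items, total variance = 7. Proportion = 1.3271/7 = 0.1896 → 18.96%.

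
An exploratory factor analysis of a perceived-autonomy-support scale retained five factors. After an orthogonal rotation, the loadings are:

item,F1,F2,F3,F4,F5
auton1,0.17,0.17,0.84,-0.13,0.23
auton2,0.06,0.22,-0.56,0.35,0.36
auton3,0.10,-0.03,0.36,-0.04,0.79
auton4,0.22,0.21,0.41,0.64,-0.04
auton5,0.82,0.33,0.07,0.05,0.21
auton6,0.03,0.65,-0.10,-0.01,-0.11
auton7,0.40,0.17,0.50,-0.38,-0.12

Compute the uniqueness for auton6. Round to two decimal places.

h² = 0.03² + 0.65² + (-0.10)² + (-0.01)² + (-0.11)² = 0.0009 + 0.4225 + 0.0100 + 0.0001 + 0.0121 = 0.4456
Uniqueness u² = 1 − h² = 1 − 0.4456 = 0.5544

0.55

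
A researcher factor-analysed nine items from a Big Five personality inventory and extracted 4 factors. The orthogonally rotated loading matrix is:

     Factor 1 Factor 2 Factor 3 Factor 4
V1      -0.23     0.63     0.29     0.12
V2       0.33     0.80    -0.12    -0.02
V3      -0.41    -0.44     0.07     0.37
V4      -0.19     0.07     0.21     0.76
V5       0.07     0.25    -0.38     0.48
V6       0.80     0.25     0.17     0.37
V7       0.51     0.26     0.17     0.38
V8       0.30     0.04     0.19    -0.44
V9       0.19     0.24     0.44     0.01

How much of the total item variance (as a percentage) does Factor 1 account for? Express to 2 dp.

SS loadings for Factor 1 = (-0.23)² + 0.33² + (-0.41)² + (-0.19)² + 0.07² + 0.80² + 0.51² + 0.30² + 0.19² = 1.3971
With 9 standardized items, total variance = 9. Proportion = 1.3971/9 = 0.1552 → 15.52%.

15.52%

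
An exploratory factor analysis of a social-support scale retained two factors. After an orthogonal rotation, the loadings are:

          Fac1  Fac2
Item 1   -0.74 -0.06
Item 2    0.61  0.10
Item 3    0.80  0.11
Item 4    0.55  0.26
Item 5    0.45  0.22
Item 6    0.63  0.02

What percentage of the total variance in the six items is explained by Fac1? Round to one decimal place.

SS loadings for Fac1 = (-0.74)² + 0.61² + 0.80² + 0.55² + 0.45² + 0.63² = 2.4616
With 6 standardized items, total variance = 6. Proportion = 2.4616/6 = 0.4103 → 41.03%.

41.0%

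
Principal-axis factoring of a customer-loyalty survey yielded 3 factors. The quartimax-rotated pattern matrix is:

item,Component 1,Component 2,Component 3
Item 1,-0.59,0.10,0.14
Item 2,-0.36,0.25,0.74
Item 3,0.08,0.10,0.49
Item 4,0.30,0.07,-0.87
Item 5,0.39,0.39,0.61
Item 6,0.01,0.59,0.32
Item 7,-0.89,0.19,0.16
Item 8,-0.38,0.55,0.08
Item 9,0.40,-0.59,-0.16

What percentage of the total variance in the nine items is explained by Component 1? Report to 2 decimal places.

20.25%

SS loadings for Component 1 = (-0.59)² + (-0.36)² + 0.08² + 0.30² + 0.39² + 0.01² + (-0.89)² + (-0.38)² + 0.40² = 1.8228
With 9 standardized items, total variance = 9. Proportion = 1.8228/9 = 0.2025 → 20.25%.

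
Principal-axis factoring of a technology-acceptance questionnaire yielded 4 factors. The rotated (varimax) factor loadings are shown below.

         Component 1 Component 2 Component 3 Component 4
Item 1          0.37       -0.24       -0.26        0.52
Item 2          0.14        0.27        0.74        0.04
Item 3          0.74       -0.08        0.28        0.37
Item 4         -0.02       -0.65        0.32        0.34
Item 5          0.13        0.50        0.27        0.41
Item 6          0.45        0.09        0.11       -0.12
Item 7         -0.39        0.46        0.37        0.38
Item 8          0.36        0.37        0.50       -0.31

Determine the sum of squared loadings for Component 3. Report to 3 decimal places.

SS loadings for Component 3 = (-0.26)² + 0.74² + 0.28² + 0.32² + 0.27² + 0.11² + 0.37² + 0.50² = 0.0676 + 0.5476 + 0.0784 + 0.1024 + 0.0729 + 0.0121 + 0.1369 + 0.2500 = 1.2679

1.268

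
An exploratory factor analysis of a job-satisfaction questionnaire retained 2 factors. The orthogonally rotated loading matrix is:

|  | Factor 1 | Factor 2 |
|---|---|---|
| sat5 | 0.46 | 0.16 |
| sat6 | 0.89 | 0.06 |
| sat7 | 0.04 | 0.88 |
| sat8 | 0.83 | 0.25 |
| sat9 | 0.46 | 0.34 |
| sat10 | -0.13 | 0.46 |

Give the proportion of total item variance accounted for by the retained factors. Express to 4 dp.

0.5193

SS loadings by factor: 1.9227, 1.1933; total = 3.1160.
Total variance with 6 standardized items is 6, so the solution explains 3.1160/6 = 0.5193.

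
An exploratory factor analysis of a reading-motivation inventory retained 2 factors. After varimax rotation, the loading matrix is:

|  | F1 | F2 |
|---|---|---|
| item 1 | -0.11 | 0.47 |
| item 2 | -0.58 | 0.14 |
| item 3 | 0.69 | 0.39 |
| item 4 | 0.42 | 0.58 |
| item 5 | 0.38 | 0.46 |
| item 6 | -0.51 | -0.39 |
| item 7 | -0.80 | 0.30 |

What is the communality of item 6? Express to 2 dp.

h² = (-0.51)² + (-0.39)² = 0.2601 + 0.1521 = 0.4122

0.41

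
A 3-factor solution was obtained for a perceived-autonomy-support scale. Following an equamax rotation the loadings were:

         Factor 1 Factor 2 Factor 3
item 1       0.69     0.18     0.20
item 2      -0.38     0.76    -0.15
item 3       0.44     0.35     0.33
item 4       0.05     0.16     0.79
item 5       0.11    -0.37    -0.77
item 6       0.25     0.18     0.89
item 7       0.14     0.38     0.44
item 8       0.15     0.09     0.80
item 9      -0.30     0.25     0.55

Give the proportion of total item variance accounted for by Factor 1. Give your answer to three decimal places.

SS loadings for Factor 1 = 0.69² + (-0.38)² + 0.44² + 0.05² + 0.11² + 0.25² + 0.14² + 0.15² + (-0.30)² = 1.0233
Proportion of variance = 1.0233 / 9 = 0.1137.

0.114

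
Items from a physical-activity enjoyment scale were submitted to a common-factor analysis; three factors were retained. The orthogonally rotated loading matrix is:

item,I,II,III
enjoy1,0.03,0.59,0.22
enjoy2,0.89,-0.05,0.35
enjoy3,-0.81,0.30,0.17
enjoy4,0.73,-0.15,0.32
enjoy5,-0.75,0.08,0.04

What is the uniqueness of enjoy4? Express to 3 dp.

0.342

h² = 0.73² + (-0.15)² + 0.32² = 0.5329 + 0.0225 + 0.1024 = 0.6578
Uniqueness u² = 1 − h² = 1 − 0.6578 = 0.3422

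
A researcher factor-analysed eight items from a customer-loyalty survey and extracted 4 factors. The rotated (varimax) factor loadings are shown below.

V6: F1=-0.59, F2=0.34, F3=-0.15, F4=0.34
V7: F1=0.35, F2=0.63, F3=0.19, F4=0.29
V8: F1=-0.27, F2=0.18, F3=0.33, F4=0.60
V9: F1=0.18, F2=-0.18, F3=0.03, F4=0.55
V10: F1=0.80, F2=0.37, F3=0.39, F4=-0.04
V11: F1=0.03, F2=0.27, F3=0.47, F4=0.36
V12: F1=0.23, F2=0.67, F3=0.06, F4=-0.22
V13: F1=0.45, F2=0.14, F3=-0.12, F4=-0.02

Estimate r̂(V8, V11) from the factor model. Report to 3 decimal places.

0.412

r̂ = Σ λ_i·λ_j across factors = (-0.27)(0.03) + (0.18)(0.27) + (0.33)(0.47) + (0.60)(0.36)
  = -0.0081 +0.0486 +0.1551 +0.2160 = 0.4116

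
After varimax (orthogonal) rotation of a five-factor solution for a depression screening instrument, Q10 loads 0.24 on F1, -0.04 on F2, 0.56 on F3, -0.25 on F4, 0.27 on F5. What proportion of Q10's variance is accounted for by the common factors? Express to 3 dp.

0.508

h² = 0.24² + (-0.04)² + 0.56² + (-0.25)² + 0.27² = 0.0576 + 0.0016 + 0.3136 + 0.0625 + 0.0729 = 0.5082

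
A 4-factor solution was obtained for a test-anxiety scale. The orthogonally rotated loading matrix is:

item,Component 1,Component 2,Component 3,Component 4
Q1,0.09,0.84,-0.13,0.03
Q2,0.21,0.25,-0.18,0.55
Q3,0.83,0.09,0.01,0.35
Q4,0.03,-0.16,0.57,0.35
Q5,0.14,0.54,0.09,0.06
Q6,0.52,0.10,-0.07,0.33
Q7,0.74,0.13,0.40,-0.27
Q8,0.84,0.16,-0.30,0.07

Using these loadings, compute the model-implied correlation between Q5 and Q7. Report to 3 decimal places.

r̂ = Σ λ_i·λ_j across factors = (0.14)(0.74) + (0.54)(0.13) + (0.09)(0.40) + (0.06)(-0.27)
  = +0.1036 +0.0702 +0.0360 -0.0162 = 0.1936

0.194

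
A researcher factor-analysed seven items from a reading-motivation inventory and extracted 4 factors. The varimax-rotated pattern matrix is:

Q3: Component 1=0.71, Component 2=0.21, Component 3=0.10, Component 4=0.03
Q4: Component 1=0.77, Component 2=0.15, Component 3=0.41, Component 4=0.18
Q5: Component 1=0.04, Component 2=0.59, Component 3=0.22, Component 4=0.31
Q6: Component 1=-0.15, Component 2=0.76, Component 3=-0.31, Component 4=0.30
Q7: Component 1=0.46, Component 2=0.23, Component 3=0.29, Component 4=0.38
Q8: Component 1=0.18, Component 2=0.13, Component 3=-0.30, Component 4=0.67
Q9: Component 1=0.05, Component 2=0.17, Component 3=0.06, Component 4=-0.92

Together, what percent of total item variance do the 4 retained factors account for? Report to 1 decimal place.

66.0%

SS loadings by factor: 1.3676, 1.0910, 0.5003, 1.6591; total = 4.6180.
Total variance with 7 standardized items is 7, so the solution explains 4.6180/7 = 0.6597 = 65.97%.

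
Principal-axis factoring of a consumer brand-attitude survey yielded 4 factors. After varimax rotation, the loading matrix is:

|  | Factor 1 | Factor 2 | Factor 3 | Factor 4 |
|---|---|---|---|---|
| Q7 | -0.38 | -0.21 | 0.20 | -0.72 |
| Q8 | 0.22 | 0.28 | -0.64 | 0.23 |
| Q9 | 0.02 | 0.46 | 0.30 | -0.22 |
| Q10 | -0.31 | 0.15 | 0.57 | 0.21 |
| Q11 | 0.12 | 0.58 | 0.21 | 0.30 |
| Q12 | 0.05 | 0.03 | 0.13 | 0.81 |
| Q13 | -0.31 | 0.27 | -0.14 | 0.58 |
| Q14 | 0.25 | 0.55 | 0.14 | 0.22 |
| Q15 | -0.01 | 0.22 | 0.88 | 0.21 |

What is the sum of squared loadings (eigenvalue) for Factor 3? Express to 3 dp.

SS loadings for Factor 3 = 0.20² + (-0.64)² + 0.30² + 0.57² + 0.21² + 0.13² + (-0.14)² + 0.14² + 0.88² = 0.0400 + 0.4096 + 0.0900 + 0.3249 + 0.0441 + 0.0169 + 0.0196 + 0.0196 + 0.7744 = 1.7391

1.739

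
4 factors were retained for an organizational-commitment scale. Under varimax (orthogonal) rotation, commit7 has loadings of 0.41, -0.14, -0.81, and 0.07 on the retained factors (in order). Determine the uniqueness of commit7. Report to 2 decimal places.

h² = 0.41² + (-0.14)² + (-0.81)² + 0.07² = 0.1681 + 0.0196 + 0.6561 + 0.0049 = 0.8487
Uniqueness u² = 1 − h² = 1 − 0.8487 = 0.1513

0.15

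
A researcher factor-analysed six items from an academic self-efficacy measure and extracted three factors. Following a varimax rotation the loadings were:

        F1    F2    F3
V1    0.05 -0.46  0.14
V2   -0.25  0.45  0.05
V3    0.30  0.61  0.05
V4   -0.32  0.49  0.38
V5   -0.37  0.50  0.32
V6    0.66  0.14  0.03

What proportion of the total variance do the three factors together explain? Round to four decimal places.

Communalities: 0.2337, 0.2675, 0.4646, 0.4869, 0.4893, 0.4561; Σh² = 2.3981.
Total variance with 6 standardized items is 6, so the solution explains 2.3981/6 = 0.3997.

0.3997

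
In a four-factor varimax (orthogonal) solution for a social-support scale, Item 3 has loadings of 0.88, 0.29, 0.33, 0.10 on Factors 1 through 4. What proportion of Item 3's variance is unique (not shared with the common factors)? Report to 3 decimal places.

h² = 0.88² + 0.29² + 0.33² + 0.10² = 0.7744 + 0.0841 + 0.1089 + 0.0100 = 0.9774
Uniqueness u² = 1 − h² = 1 − 0.9774 = 0.0226

0.023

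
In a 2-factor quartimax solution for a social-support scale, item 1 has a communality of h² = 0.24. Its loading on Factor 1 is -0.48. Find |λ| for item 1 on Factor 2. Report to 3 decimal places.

0.098

Under orthogonal rotation h² = Σλ², so λ_Factor 2² = h² − (0.2304) = 0.24 − 0.2304 = 0.0096.
|λ| = √0.0096 = 0.0980.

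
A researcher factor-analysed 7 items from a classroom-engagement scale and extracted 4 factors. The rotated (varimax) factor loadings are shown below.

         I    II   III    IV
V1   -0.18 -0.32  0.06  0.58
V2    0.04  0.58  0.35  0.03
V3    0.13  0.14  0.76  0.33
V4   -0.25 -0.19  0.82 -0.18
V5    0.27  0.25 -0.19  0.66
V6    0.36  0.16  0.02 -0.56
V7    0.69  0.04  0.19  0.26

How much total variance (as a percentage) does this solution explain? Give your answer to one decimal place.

58.9%

SS loadings by factor: 0.7920, 0.5842, 1.4487, 1.2954; total = 4.1203.
Total variance with 7 standardized items is 7, so the solution explains 4.1203/7 = 0.5886 = 58.86%.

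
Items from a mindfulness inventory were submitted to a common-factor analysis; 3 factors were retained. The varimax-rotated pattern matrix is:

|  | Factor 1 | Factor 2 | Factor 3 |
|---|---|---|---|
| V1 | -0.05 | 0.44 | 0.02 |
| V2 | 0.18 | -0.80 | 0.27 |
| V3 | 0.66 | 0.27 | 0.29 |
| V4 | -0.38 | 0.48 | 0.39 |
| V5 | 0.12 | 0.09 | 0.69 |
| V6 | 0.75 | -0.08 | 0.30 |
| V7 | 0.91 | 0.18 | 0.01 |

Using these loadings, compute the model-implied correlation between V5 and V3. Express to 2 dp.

r̂ = Σ λ_i·λ_j across factors = (0.12)(0.66) + (0.09)(0.27) + (0.69)(0.29)
  = +0.0792 +0.0243 +0.2001 = 0.3036

0.30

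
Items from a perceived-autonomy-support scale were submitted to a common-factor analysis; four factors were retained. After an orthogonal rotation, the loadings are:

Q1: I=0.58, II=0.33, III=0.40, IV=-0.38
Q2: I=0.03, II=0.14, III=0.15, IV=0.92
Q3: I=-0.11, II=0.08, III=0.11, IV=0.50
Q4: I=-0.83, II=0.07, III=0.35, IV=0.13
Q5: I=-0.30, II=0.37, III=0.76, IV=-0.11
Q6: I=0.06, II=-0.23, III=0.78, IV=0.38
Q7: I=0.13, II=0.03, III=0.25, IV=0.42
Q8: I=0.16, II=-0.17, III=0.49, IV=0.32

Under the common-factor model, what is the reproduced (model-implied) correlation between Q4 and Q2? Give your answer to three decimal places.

0.157

r̂ = Σ λ_i·λ_j across factors = (-0.83)(0.03) + (0.07)(0.14) + (0.35)(0.15) + (0.13)(0.92)
  = -0.0249 +0.0098 +0.0525 +0.1196 = 0.1570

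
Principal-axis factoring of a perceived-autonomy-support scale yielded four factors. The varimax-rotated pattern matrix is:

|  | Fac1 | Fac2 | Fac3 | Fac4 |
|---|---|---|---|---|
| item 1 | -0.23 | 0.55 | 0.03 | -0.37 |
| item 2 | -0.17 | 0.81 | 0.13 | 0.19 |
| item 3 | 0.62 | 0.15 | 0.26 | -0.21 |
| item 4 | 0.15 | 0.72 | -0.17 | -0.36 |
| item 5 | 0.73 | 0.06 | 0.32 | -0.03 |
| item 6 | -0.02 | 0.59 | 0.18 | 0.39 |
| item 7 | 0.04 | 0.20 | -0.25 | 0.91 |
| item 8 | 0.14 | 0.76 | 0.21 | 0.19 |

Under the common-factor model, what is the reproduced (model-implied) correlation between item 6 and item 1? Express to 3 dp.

r̂ = Σ λ_i·λ_j across factors = (-0.02)(-0.23) + (0.59)(0.55) + (0.18)(0.03) + (0.39)(-0.37)
  = +0.0046 +0.3245 +0.0054 -0.1443 = 0.1902

0.190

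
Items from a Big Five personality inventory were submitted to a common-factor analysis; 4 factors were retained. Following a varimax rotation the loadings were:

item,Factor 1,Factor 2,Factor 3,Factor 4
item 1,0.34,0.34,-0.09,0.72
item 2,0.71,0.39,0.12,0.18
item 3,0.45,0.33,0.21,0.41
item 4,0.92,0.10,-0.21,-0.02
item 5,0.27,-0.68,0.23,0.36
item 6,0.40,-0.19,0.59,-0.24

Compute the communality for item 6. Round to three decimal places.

0.602

h² = 0.40² + (-0.19)² + 0.59² + (-0.24)² = 0.1600 + 0.0361 + 0.3481 + 0.0576 = 0.6018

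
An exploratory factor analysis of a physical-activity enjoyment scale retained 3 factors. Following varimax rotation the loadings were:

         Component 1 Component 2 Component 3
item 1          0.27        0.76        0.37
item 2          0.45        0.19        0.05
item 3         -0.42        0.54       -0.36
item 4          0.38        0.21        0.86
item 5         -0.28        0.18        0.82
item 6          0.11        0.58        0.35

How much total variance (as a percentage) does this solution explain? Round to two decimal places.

63.47%

SS loadings by factor: 0.6867, 1.3182, 1.8035; total = 3.8084.
Total variance with 6 standardized items is 6, so the solution explains 3.8084/6 = 0.6347 = 63.47%.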